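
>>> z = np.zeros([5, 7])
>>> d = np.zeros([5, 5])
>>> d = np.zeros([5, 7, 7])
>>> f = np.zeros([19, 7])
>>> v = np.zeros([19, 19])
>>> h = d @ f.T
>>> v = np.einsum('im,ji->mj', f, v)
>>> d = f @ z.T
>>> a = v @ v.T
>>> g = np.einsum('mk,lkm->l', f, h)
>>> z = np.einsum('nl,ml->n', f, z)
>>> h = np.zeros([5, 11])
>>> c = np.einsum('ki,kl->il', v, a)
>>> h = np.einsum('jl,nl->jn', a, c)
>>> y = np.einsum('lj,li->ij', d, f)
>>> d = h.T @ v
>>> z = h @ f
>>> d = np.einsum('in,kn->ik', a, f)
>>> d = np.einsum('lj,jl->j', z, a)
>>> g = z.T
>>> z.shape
(7, 7)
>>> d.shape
(7,)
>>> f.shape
(19, 7)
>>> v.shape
(7, 19)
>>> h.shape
(7, 19)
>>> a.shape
(7, 7)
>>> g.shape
(7, 7)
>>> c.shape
(19, 7)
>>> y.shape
(7, 5)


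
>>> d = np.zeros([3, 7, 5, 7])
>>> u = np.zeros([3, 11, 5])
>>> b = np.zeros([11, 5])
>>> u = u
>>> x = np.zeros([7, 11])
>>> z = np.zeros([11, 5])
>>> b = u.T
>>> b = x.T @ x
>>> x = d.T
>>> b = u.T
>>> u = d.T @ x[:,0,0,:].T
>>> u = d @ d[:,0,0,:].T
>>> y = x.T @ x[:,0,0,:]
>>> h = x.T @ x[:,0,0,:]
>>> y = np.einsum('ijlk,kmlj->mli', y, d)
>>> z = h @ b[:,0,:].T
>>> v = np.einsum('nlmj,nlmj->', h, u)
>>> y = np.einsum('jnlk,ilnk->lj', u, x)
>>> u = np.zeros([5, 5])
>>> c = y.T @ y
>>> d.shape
(3, 7, 5, 7)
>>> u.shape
(5, 5)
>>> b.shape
(5, 11, 3)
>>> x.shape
(7, 5, 7, 3)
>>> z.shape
(3, 7, 5, 5)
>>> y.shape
(5, 3)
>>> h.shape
(3, 7, 5, 3)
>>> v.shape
()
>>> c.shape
(3, 3)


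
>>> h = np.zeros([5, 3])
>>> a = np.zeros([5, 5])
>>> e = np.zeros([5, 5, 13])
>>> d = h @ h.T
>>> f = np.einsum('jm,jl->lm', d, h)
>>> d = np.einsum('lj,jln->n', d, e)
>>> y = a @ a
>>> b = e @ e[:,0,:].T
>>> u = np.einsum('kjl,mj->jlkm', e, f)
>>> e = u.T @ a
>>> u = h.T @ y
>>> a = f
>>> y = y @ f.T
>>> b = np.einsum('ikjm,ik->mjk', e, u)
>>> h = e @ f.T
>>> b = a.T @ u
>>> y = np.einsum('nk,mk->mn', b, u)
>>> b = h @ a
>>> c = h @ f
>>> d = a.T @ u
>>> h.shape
(3, 5, 13, 3)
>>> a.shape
(3, 5)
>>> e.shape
(3, 5, 13, 5)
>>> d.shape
(5, 5)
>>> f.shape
(3, 5)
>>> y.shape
(3, 5)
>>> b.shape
(3, 5, 13, 5)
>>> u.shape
(3, 5)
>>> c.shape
(3, 5, 13, 5)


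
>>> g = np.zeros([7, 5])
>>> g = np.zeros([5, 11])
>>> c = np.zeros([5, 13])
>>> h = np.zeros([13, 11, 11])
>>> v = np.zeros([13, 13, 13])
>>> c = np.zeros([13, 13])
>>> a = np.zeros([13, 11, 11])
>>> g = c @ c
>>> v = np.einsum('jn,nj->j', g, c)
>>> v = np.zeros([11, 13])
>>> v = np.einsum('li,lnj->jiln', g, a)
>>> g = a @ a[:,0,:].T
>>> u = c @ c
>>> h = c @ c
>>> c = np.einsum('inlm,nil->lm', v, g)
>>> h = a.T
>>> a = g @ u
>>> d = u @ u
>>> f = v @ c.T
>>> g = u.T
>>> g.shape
(13, 13)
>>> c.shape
(13, 11)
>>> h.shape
(11, 11, 13)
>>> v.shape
(11, 13, 13, 11)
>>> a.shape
(13, 11, 13)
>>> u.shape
(13, 13)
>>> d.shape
(13, 13)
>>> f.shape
(11, 13, 13, 13)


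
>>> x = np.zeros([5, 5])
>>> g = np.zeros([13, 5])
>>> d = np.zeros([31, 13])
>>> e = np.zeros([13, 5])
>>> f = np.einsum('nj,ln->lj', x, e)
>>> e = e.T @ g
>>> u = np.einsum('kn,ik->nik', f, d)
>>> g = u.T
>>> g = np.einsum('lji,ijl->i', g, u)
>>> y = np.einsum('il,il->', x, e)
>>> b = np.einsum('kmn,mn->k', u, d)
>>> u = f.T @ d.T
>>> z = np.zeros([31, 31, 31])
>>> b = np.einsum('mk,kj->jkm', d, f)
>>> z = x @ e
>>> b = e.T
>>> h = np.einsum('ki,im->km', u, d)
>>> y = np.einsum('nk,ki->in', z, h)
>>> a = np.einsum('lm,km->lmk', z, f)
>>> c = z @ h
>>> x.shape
(5, 5)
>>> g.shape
(5,)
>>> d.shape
(31, 13)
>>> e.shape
(5, 5)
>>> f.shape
(13, 5)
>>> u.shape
(5, 31)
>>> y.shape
(13, 5)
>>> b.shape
(5, 5)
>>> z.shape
(5, 5)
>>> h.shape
(5, 13)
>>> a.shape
(5, 5, 13)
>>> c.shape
(5, 13)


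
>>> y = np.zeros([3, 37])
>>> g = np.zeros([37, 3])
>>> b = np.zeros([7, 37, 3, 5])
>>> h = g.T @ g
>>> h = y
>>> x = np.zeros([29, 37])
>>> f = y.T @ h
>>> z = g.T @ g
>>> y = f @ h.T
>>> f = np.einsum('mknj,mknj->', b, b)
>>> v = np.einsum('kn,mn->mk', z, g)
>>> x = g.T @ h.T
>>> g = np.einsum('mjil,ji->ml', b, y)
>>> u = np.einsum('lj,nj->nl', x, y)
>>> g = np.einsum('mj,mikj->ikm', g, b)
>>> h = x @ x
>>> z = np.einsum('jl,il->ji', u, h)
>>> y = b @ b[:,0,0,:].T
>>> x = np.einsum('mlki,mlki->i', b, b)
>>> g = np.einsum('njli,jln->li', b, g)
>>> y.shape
(7, 37, 3, 7)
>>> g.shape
(3, 5)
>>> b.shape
(7, 37, 3, 5)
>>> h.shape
(3, 3)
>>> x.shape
(5,)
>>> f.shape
()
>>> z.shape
(37, 3)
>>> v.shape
(37, 3)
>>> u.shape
(37, 3)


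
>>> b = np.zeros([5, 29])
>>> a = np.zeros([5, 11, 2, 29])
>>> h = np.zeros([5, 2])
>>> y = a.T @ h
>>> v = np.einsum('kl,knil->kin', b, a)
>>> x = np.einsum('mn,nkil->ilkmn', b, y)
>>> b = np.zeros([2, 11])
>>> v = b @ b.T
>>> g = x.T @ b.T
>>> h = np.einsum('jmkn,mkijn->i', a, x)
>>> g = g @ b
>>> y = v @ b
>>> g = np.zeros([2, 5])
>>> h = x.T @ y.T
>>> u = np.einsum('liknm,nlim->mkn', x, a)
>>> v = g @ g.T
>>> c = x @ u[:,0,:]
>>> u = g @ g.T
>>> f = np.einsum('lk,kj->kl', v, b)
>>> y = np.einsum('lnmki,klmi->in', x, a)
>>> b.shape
(2, 11)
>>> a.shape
(5, 11, 2, 29)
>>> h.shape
(29, 5, 2, 2, 2)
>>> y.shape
(29, 2)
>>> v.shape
(2, 2)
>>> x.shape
(11, 2, 2, 5, 29)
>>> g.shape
(2, 5)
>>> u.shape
(2, 2)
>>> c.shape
(11, 2, 2, 5, 5)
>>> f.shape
(2, 2)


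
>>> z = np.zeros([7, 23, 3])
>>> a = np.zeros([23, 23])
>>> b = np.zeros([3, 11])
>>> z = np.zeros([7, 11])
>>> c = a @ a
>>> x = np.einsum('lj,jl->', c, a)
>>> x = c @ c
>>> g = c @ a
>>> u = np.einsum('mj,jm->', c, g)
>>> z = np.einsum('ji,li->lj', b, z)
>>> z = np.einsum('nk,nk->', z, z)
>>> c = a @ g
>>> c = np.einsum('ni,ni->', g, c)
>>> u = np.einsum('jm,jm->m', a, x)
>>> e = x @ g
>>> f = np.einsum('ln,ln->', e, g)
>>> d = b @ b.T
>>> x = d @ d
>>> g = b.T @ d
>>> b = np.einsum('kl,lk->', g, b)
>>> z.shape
()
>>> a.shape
(23, 23)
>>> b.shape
()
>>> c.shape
()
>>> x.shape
(3, 3)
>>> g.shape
(11, 3)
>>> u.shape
(23,)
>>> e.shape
(23, 23)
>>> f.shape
()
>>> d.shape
(3, 3)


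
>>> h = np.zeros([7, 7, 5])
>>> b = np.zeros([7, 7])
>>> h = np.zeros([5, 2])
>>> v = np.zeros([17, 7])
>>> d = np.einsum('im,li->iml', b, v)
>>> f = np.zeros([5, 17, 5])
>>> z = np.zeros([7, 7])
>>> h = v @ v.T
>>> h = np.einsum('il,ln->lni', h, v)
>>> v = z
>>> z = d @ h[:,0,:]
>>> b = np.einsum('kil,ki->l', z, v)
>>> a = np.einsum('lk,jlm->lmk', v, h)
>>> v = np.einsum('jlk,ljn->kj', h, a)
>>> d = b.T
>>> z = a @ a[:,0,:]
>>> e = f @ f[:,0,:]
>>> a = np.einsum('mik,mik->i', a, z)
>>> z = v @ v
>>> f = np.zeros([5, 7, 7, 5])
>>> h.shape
(17, 7, 17)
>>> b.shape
(17,)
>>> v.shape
(17, 17)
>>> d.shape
(17,)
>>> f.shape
(5, 7, 7, 5)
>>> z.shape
(17, 17)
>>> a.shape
(17,)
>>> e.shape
(5, 17, 5)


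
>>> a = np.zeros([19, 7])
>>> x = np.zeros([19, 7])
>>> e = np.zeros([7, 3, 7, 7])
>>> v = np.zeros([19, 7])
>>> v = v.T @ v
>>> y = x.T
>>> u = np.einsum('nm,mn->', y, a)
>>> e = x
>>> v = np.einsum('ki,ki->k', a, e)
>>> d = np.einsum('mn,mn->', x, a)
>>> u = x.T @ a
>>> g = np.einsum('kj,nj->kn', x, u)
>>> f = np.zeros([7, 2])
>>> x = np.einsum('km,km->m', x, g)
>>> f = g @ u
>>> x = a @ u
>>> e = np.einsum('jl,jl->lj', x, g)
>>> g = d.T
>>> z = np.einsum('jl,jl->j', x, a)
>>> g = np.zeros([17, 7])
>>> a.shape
(19, 7)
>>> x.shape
(19, 7)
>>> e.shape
(7, 19)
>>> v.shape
(19,)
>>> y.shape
(7, 19)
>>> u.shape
(7, 7)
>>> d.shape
()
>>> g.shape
(17, 7)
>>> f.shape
(19, 7)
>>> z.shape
(19,)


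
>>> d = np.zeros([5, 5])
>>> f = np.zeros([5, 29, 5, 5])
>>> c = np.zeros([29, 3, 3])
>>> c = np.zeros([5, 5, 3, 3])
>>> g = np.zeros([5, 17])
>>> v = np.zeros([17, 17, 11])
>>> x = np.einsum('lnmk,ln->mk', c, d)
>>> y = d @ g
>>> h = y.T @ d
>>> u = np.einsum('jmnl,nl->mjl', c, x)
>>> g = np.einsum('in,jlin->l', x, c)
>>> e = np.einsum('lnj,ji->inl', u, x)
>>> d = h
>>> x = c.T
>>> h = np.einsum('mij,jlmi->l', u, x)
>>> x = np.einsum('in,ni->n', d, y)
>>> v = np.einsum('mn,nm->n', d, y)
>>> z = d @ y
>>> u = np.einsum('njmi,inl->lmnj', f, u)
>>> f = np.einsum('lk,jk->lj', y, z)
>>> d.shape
(17, 5)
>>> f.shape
(5, 17)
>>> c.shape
(5, 5, 3, 3)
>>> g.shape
(5,)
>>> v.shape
(5,)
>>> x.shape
(5,)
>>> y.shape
(5, 17)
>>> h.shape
(3,)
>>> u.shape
(3, 5, 5, 29)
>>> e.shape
(3, 5, 5)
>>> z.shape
(17, 17)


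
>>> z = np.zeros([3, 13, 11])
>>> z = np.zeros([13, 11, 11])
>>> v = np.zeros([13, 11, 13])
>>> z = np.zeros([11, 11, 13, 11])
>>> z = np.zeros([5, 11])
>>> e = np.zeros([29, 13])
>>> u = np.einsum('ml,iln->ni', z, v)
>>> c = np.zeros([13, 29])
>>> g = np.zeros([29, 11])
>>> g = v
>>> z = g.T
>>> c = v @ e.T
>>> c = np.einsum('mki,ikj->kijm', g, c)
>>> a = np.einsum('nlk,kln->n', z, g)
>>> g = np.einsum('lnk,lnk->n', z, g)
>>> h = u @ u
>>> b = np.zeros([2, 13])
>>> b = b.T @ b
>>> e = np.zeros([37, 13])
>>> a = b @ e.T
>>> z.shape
(13, 11, 13)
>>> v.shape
(13, 11, 13)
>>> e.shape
(37, 13)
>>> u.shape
(13, 13)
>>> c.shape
(11, 13, 29, 13)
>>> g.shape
(11,)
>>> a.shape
(13, 37)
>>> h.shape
(13, 13)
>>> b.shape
(13, 13)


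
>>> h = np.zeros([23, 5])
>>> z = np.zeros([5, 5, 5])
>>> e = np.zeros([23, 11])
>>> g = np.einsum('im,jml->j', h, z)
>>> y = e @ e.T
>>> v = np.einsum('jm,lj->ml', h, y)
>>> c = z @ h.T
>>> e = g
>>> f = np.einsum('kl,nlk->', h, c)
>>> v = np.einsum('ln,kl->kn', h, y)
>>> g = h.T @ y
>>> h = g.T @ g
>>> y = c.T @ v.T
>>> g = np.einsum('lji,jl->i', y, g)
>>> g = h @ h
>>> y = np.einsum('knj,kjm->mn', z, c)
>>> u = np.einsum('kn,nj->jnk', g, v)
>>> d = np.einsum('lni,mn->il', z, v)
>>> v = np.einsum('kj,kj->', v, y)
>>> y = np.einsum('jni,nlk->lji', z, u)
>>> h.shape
(23, 23)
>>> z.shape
(5, 5, 5)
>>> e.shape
(5,)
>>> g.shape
(23, 23)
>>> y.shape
(23, 5, 5)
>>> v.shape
()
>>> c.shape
(5, 5, 23)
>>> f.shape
()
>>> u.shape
(5, 23, 23)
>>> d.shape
(5, 5)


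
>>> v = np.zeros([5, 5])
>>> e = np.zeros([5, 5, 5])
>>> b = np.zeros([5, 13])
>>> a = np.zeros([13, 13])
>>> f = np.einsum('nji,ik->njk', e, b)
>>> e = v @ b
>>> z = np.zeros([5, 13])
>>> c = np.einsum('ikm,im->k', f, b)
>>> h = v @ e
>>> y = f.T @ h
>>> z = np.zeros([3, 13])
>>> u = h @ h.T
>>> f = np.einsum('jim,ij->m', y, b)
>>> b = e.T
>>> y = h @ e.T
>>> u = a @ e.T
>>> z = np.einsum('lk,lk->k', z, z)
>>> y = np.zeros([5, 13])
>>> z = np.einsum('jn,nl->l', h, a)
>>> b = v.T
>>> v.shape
(5, 5)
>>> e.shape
(5, 13)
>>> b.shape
(5, 5)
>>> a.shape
(13, 13)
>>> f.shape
(13,)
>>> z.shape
(13,)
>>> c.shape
(5,)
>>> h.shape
(5, 13)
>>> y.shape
(5, 13)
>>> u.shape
(13, 5)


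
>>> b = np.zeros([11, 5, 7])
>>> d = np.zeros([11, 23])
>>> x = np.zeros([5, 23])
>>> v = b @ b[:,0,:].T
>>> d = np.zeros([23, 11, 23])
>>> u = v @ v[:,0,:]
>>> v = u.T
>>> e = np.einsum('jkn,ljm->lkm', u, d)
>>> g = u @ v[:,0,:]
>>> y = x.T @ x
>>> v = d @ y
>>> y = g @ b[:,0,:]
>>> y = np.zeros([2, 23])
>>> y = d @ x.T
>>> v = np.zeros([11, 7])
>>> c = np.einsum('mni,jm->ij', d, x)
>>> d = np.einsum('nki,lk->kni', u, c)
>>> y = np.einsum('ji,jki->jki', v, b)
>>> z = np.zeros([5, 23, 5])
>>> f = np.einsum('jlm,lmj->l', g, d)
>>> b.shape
(11, 5, 7)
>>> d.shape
(5, 11, 11)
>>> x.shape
(5, 23)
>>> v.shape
(11, 7)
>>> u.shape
(11, 5, 11)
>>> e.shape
(23, 5, 23)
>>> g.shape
(11, 5, 11)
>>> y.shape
(11, 5, 7)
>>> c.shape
(23, 5)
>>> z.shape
(5, 23, 5)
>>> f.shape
(5,)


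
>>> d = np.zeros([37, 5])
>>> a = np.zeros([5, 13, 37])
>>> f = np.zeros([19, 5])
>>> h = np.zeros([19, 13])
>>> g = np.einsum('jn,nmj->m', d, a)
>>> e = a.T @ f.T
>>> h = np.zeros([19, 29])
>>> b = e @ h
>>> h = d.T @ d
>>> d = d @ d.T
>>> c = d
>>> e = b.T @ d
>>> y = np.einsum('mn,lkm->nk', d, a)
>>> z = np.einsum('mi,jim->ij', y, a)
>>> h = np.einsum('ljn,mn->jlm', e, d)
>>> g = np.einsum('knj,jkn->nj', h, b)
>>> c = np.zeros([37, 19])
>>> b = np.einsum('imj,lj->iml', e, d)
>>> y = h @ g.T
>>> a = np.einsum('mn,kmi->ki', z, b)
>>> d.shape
(37, 37)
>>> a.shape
(29, 37)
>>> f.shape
(19, 5)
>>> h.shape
(13, 29, 37)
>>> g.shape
(29, 37)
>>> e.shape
(29, 13, 37)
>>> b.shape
(29, 13, 37)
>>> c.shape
(37, 19)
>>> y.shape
(13, 29, 29)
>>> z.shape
(13, 5)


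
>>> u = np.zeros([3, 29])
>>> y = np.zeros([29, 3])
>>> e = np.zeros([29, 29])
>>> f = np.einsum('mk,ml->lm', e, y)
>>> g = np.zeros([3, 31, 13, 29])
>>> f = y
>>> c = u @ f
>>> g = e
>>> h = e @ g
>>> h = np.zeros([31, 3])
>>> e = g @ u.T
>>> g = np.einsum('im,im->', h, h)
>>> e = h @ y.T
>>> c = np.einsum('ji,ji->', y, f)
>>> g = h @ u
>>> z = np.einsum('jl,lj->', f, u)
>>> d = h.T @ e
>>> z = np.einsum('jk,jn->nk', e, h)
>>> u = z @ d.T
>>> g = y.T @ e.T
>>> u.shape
(3, 3)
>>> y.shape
(29, 3)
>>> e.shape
(31, 29)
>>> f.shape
(29, 3)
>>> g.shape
(3, 31)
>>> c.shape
()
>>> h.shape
(31, 3)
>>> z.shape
(3, 29)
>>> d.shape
(3, 29)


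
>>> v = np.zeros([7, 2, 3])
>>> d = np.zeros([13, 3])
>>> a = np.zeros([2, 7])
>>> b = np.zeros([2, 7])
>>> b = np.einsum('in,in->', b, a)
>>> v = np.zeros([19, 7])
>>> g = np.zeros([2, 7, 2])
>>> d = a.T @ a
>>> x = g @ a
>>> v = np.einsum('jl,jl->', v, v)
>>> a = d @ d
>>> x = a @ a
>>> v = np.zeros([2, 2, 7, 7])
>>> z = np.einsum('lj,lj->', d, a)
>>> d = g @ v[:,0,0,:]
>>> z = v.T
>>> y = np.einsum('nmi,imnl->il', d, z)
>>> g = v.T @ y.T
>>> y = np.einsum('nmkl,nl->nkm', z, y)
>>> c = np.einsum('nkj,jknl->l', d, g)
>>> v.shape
(2, 2, 7, 7)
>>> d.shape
(2, 7, 7)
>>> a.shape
(7, 7)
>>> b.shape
()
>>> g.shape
(7, 7, 2, 7)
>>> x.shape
(7, 7)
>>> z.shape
(7, 7, 2, 2)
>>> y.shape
(7, 2, 7)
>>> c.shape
(7,)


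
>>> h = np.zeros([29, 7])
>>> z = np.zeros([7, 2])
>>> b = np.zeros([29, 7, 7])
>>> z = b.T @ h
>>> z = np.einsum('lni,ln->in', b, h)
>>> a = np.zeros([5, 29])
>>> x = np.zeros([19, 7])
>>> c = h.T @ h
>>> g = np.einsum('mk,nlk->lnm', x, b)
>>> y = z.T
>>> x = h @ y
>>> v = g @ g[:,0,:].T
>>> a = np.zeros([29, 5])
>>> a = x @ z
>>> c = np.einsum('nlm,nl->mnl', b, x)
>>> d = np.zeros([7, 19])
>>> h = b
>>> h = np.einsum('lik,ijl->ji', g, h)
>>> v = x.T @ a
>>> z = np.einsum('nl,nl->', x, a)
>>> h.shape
(7, 29)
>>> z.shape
()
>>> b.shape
(29, 7, 7)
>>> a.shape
(29, 7)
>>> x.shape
(29, 7)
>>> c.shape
(7, 29, 7)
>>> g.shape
(7, 29, 19)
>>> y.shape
(7, 7)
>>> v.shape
(7, 7)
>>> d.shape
(7, 19)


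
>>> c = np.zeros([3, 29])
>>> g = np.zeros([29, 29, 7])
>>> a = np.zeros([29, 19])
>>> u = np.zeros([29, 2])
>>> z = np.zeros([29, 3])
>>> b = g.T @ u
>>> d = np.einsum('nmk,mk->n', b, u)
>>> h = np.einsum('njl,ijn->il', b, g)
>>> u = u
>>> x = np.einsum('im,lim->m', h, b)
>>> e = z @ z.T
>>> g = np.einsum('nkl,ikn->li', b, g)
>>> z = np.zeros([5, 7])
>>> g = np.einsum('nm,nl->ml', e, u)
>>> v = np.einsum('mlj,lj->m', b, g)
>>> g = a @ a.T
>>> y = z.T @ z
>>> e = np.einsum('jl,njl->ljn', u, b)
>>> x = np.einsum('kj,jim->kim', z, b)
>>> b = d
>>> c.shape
(3, 29)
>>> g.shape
(29, 29)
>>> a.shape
(29, 19)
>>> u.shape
(29, 2)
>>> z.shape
(5, 7)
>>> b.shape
(7,)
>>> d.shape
(7,)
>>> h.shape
(29, 2)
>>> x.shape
(5, 29, 2)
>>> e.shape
(2, 29, 7)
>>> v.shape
(7,)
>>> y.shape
(7, 7)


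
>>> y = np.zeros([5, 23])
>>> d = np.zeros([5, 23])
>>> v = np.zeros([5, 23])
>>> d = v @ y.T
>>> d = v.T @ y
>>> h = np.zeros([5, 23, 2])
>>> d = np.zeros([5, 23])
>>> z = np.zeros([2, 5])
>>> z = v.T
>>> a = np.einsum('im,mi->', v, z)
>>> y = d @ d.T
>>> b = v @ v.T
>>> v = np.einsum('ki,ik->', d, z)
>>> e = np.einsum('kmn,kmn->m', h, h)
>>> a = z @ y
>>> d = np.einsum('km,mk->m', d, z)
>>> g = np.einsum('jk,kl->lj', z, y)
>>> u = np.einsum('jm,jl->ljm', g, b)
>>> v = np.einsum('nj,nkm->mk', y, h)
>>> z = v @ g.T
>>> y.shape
(5, 5)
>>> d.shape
(23,)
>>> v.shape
(2, 23)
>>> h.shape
(5, 23, 2)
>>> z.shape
(2, 5)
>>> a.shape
(23, 5)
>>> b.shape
(5, 5)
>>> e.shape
(23,)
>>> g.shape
(5, 23)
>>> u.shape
(5, 5, 23)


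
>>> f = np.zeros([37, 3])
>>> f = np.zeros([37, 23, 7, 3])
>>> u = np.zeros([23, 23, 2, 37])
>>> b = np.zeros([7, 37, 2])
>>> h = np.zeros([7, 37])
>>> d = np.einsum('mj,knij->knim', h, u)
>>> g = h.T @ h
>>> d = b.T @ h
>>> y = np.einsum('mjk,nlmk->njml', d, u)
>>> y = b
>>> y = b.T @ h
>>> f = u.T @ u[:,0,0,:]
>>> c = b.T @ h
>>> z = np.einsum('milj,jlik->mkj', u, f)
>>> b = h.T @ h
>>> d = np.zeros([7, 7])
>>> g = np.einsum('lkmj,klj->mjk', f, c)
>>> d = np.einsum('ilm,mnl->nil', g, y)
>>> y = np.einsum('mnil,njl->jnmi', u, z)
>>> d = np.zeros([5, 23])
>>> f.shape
(37, 2, 23, 37)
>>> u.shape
(23, 23, 2, 37)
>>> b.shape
(37, 37)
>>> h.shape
(7, 37)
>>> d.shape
(5, 23)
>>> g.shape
(23, 37, 2)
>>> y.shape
(37, 23, 23, 2)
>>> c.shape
(2, 37, 37)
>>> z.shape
(23, 37, 37)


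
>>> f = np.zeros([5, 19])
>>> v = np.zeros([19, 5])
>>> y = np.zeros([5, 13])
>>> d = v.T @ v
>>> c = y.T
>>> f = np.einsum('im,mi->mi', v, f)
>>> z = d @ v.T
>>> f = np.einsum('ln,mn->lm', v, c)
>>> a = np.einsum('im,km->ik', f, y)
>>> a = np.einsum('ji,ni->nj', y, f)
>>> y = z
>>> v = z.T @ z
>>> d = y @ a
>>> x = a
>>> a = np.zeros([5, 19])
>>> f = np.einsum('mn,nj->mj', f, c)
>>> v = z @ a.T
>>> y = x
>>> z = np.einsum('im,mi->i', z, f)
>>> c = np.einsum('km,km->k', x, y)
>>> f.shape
(19, 5)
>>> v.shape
(5, 5)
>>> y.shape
(19, 5)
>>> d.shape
(5, 5)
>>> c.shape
(19,)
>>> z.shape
(5,)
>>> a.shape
(5, 19)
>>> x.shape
(19, 5)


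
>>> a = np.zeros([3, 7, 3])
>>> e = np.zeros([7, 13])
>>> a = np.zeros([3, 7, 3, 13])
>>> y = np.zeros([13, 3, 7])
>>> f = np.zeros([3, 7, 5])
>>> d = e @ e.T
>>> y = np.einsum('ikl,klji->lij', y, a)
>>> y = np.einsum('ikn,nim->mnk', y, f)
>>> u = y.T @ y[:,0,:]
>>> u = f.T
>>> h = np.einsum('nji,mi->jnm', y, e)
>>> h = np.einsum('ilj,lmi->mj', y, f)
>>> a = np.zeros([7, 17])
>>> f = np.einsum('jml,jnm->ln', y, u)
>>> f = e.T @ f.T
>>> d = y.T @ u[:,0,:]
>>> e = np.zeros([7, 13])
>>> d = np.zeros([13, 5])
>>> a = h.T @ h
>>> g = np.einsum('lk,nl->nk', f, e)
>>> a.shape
(13, 13)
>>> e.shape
(7, 13)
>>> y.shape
(5, 3, 13)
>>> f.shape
(13, 13)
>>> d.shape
(13, 5)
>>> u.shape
(5, 7, 3)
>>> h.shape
(7, 13)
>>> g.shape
(7, 13)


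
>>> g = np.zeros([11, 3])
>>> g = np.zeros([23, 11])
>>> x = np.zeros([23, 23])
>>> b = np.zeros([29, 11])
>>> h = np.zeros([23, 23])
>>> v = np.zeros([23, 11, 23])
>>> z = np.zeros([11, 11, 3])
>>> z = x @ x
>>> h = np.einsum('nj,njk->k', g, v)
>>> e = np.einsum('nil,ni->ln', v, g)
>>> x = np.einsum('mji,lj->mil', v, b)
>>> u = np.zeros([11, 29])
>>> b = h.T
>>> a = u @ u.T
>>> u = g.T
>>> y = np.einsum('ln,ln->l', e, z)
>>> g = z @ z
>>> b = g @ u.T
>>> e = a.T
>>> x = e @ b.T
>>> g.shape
(23, 23)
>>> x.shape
(11, 23)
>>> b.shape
(23, 11)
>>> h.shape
(23,)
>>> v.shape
(23, 11, 23)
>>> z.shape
(23, 23)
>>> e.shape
(11, 11)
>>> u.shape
(11, 23)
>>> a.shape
(11, 11)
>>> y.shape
(23,)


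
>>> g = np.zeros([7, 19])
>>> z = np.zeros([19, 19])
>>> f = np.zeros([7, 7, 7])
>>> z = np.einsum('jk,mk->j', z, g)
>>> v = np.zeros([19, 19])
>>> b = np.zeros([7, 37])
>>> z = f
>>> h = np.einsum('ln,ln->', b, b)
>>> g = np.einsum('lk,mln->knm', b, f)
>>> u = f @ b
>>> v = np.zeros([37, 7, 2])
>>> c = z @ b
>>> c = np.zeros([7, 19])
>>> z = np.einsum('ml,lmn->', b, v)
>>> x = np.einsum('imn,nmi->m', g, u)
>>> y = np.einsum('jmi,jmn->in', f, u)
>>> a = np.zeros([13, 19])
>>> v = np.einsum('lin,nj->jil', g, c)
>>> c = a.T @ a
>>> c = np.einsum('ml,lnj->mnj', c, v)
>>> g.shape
(37, 7, 7)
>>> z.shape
()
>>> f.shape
(7, 7, 7)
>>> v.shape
(19, 7, 37)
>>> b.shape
(7, 37)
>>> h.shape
()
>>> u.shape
(7, 7, 37)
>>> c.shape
(19, 7, 37)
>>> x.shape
(7,)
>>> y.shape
(7, 37)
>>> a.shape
(13, 19)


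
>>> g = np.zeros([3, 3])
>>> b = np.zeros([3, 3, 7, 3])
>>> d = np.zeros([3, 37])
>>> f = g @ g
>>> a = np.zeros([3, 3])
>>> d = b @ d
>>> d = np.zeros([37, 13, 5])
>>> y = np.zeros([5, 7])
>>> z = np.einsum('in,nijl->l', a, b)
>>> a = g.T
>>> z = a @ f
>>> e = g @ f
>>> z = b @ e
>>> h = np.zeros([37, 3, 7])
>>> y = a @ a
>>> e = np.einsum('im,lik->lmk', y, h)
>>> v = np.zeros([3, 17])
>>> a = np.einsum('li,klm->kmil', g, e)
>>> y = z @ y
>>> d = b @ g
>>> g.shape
(3, 3)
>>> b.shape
(3, 3, 7, 3)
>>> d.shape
(3, 3, 7, 3)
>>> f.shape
(3, 3)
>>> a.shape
(37, 7, 3, 3)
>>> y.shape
(3, 3, 7, 3)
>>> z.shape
(3, 3, 7, 3)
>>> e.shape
(37, 3, 7)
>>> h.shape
(37, 3, 7)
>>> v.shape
(3, 17)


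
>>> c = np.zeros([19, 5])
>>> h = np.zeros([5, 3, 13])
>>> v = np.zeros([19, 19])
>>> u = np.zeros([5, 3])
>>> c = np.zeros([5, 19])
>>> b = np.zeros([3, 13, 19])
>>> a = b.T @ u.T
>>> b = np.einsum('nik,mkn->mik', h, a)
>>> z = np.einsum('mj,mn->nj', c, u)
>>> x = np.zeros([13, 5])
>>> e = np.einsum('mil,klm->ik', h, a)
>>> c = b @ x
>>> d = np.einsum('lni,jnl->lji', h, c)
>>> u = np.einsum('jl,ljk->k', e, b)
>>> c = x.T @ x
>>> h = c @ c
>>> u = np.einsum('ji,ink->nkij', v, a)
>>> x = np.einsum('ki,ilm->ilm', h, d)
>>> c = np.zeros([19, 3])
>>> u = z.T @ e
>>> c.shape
(19, 3)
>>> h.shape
(5, 5)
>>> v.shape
(19, 19)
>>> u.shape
(19, 19)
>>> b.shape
(19, 3, 13)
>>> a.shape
(19, 13, 5)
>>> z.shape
(3, 19)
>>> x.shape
(5, 19, 13)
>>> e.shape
(3, 19)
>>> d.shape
(5, 19, 13)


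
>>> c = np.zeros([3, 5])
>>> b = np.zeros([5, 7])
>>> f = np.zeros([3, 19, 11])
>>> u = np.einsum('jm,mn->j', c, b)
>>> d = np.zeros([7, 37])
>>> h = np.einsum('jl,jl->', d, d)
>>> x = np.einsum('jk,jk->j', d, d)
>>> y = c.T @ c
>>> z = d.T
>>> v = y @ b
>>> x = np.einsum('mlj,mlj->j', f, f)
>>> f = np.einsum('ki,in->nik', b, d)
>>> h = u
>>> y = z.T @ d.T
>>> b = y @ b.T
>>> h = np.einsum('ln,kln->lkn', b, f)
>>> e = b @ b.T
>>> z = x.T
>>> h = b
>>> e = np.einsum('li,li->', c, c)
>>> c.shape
(3, 5)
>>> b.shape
(7, 5)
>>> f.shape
(37, 7, 5)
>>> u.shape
(3,)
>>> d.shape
(7, 37)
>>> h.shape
(7, 5)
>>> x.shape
(11,)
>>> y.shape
(7, 7)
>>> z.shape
(11,)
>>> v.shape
(5, 7)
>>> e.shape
()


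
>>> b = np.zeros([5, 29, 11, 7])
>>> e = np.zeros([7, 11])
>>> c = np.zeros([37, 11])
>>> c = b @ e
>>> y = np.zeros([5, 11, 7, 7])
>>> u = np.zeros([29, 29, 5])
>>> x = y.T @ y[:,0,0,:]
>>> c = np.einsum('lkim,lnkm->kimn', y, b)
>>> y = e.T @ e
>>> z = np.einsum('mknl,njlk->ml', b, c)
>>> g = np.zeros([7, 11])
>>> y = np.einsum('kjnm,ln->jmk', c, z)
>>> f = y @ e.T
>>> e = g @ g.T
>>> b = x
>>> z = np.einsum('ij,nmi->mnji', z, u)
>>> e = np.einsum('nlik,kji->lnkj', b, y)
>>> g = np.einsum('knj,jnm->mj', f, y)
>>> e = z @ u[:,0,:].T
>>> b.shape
(7, 7, 11, 7)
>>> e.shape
(29, 29, 7, 29)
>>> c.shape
(11, 7, 7, 29)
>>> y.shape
(7, 29, 11)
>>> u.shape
(29, 29, 5)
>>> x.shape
(7, 7, 11, 7)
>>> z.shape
(29, 29, 7, 5)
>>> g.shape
(11, 7)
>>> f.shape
(7, 29, 7)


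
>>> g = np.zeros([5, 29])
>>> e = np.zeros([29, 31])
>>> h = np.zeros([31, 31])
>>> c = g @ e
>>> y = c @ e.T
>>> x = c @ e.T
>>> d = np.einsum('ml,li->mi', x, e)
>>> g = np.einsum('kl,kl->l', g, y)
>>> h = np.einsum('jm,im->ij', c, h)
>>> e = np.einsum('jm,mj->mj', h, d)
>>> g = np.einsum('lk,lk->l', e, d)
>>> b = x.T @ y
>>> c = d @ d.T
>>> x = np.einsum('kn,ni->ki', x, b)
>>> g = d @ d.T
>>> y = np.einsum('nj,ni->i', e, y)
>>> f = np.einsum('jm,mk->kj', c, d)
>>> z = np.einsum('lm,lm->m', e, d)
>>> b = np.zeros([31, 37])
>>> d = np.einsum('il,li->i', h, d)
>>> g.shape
(5, 5)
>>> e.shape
(5, 31)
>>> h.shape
(31, 5)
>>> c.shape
(5, 5)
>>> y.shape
(29,)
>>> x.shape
(5, 29)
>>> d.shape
(31,)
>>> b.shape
(31, 37)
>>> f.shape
(31, 5)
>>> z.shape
(31,)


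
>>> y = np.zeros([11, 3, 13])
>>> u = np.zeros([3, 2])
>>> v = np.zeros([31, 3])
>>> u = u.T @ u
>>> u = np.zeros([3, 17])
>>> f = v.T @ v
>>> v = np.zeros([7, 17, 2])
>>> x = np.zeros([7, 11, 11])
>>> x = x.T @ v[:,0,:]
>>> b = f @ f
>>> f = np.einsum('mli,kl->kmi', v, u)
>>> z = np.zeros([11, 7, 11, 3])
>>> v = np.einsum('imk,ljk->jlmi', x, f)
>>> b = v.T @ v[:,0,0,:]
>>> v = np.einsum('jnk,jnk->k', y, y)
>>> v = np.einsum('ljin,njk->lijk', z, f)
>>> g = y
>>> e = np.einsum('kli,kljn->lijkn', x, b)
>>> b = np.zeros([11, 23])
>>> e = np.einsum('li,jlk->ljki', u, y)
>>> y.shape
(11, 3, 13)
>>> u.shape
(3, 17)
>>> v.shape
(11, 11, 7, 2)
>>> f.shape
(3, 7, 2)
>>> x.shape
(11, 11, 2)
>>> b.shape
(11, 23)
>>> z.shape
(11, 7, 11, 3)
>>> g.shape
(11, 3, 13)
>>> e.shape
(3, 11, 13, 17)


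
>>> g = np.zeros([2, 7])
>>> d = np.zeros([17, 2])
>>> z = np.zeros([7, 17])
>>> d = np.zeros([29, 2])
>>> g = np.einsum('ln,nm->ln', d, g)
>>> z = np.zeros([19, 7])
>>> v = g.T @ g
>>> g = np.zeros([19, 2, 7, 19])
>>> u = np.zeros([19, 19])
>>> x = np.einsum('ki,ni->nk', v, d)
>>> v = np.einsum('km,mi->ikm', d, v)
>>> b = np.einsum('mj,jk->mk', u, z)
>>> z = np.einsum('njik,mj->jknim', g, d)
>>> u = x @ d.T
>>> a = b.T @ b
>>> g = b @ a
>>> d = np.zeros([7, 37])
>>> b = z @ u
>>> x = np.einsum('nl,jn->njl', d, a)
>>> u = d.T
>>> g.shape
(19, 7)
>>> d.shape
(7, 37)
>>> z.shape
(2, 19, 19, 7, 29)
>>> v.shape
(2, 29, 2)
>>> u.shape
(37, 7)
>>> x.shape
(7, 7, 37)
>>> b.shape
(2, 19, 19, 7, 29)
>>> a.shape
(7, 7)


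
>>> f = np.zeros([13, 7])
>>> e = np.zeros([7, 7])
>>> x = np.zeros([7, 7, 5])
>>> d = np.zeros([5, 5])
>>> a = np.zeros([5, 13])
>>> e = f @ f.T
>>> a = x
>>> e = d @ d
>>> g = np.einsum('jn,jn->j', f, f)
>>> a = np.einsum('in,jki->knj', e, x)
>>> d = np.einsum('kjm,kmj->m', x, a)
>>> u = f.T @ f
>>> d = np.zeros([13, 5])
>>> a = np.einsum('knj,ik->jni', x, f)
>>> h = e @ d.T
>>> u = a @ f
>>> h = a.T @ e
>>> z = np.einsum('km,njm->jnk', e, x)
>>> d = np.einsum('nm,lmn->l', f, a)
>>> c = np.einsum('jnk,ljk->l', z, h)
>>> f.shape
(13, 7)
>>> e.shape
(5, 5)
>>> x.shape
(7, 7, 5)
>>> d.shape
(5,)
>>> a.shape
(5, 7, 13)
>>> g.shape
(13,)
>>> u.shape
(5, 7, 7)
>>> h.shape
(13, 7, 5)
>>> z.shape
(7, 7, 5)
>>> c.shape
(13,)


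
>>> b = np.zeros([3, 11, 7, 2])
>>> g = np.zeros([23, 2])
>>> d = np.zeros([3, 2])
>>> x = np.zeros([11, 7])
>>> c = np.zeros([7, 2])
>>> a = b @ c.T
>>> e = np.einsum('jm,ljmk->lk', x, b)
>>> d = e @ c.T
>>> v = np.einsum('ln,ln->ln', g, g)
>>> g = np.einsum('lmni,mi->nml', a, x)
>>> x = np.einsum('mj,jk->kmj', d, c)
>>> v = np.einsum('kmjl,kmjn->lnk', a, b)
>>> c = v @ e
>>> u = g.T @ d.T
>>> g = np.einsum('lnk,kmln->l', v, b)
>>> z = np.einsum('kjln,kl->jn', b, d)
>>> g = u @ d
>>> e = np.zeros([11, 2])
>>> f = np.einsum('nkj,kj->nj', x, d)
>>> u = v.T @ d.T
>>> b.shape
(3, 11, 7, 2)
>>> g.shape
(3, 11, 7)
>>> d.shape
(3, 7)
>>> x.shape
(2, 3, 7)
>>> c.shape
(7, 2, 2)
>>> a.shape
(3, 11, 7, 7)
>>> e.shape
(11, 2)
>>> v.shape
(7, 2, 3)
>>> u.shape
(3, 2, 3)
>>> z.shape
(11, 2)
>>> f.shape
(2, 7)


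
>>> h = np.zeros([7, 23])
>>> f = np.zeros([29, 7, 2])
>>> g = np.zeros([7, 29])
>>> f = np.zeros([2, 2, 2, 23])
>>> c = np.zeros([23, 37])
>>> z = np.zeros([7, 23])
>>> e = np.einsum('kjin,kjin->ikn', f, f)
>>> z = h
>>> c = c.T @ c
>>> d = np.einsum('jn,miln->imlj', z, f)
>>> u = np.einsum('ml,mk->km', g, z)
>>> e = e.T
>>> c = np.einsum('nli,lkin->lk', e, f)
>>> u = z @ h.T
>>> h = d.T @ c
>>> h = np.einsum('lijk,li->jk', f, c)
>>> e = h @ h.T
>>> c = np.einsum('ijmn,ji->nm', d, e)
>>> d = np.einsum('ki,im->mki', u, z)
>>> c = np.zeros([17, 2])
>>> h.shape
(2, 23)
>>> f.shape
(2, 2, 2, 23)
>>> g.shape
(7, 29)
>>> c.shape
(17, 2)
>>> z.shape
(7, 23)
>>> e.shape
(2, 2)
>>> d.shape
(23, 7, 7)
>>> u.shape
(7, 7)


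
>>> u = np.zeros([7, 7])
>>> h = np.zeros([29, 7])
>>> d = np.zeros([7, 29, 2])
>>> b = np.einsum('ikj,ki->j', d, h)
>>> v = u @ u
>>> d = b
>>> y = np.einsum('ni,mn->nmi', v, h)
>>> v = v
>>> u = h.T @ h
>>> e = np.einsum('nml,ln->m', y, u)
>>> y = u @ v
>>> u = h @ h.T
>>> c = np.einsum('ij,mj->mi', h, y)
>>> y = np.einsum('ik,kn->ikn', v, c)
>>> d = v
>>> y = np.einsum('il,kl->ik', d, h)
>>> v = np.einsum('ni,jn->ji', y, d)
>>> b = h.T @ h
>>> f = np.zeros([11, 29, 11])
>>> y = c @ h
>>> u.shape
(29, 29)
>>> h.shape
(29, 7)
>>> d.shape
(7, 7)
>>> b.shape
(7, 7)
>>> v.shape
(7, 29)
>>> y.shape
(7, 7)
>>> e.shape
(29,)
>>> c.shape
(7, 29)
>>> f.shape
(11, 29, 11)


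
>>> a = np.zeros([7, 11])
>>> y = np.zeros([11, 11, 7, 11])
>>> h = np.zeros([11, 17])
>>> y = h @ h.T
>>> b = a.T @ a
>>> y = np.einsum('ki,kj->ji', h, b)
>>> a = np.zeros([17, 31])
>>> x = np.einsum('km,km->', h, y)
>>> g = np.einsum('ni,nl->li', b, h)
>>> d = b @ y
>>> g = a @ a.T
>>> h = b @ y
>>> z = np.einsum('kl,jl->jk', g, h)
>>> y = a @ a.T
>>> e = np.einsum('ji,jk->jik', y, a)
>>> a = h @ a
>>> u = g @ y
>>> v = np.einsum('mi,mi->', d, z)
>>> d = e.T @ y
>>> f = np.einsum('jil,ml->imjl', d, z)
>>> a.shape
(11, 31)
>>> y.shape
(17, 17)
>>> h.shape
(11, 17)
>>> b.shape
(11, 11)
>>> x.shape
()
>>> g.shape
(17, 17)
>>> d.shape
(31, 17, 17)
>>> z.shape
(11, 17)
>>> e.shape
(17, 17, 31)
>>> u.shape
(17, 17)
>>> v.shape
()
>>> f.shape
(17, 11, 31, 17)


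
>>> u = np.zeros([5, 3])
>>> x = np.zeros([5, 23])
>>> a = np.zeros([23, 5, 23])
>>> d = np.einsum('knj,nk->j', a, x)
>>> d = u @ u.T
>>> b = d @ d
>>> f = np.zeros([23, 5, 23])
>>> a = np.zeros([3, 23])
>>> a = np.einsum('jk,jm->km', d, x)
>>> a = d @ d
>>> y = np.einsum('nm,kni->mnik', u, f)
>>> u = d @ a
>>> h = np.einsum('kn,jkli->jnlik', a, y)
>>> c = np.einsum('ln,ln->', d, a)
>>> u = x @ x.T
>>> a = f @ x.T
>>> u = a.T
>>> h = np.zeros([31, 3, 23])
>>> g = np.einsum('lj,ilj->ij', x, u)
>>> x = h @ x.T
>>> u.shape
(5, 5, 23)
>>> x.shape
(31, 3, 5)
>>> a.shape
(23, 5, 5)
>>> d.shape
(5, 5)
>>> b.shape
(5, 5)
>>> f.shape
(23, 5, 23)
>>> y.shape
(3, 5, 23, 23)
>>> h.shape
(31, 3, 23)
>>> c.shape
()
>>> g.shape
(5, 23)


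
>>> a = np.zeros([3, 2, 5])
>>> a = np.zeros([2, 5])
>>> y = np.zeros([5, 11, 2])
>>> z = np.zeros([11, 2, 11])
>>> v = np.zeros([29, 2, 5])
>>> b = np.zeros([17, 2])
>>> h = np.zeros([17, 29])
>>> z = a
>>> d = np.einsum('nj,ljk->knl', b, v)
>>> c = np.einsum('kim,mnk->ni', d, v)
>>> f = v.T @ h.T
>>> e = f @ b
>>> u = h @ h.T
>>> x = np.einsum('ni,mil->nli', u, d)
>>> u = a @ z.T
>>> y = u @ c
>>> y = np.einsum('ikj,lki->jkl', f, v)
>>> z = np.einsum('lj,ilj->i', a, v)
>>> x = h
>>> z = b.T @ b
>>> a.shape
(2, 5)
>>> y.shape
(17, 2, 29)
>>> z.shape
(2, 2)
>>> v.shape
(29, 2, 5)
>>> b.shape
(17, 2)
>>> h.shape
(17, 29)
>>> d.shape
(5, 17, 29)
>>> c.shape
(2, 17)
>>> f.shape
(5, 2, 17)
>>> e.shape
(5, 2, 2)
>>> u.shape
(2, 2)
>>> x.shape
(17, 29)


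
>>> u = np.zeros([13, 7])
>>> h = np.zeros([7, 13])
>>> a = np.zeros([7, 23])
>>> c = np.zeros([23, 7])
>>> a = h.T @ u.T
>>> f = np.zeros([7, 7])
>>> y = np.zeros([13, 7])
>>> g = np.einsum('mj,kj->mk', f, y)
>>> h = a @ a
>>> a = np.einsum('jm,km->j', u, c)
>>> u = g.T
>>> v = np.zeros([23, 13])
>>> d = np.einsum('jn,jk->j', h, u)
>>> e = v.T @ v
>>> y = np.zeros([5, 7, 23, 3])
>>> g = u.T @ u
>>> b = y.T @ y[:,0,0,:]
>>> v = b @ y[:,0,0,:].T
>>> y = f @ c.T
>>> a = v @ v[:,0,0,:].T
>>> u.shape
(13, 7)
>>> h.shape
(13, 13)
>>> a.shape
(3, 23, 7, 3)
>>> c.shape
(23, 7)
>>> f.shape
(7, 7)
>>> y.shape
(7, 23)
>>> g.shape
(7, 7)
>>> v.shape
(3, 23, 7, 5)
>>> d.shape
(13,)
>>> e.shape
(13, 13)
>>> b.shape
(3, 23, 7, 3)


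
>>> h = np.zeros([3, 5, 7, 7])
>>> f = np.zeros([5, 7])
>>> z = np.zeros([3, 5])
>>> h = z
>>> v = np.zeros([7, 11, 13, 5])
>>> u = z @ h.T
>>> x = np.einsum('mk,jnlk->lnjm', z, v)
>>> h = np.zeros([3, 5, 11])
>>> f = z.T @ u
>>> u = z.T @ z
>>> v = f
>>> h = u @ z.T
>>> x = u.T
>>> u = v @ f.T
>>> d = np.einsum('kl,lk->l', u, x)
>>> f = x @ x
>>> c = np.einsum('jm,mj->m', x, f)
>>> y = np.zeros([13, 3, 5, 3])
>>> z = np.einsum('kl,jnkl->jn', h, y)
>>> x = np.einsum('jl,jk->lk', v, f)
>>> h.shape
(5, 3)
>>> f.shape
(5, 5)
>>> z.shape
(13, 3)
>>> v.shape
(5, 3)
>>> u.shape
(5, 5)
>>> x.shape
(3, 5)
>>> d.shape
(5,)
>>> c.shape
(5,)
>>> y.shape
(13, 3, 5, 3)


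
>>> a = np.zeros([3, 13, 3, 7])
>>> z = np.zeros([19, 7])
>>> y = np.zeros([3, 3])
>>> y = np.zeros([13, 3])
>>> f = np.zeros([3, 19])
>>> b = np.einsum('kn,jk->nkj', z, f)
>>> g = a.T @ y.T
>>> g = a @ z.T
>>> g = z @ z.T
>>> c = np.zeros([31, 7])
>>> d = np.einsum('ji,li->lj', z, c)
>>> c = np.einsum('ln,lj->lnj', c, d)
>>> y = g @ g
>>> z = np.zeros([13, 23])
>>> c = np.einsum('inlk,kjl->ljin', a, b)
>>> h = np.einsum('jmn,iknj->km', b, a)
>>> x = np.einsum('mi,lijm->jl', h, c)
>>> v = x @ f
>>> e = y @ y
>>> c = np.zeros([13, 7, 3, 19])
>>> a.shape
(3, 13, 3, 7)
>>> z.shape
(13, 23)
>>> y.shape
(19, 19)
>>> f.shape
(3, 19)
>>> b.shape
(7, 19, 3)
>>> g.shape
(19, 19)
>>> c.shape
(13, 7, 3, 19)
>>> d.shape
(31, 19)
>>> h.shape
(13, 19)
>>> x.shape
(3, 3)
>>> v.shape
(3, 19)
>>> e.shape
(19, 19)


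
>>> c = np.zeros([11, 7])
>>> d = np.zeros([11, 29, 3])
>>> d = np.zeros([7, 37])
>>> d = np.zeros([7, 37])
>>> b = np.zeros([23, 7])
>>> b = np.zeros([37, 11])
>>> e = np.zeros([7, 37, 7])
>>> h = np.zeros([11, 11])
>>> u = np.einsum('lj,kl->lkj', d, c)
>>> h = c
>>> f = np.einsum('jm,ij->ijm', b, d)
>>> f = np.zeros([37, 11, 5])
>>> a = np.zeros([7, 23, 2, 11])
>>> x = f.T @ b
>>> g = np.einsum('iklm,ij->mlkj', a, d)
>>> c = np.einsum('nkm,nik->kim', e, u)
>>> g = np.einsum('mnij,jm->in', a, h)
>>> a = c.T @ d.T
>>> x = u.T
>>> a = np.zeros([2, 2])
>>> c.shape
(37, 11, 7)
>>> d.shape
(7, 37)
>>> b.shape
(37, 11)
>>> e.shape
(7, 37, 7)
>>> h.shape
(11, 7)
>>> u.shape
(7, 11, 37)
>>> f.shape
(37, 11, 5)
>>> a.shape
(2, 2)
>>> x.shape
(37, 11, 7)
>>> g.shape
(2, 23)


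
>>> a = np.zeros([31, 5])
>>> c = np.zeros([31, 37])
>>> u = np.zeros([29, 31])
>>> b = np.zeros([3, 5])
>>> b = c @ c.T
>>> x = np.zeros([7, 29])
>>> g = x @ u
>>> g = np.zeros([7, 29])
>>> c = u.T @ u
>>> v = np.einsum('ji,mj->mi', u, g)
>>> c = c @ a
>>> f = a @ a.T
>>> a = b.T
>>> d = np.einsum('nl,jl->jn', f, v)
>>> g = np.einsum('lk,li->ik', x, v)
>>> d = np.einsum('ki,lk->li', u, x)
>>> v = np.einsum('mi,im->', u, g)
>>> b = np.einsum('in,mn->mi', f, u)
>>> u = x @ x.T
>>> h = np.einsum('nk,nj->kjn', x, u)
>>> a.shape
(31, 31)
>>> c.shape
(31, 5)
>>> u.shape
(7, 7)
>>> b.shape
(29, 31)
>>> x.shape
(7, 29)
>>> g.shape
(31, 29)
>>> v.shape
()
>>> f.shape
(31, 31)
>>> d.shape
(7, 31)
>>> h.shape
(29, 7, 7)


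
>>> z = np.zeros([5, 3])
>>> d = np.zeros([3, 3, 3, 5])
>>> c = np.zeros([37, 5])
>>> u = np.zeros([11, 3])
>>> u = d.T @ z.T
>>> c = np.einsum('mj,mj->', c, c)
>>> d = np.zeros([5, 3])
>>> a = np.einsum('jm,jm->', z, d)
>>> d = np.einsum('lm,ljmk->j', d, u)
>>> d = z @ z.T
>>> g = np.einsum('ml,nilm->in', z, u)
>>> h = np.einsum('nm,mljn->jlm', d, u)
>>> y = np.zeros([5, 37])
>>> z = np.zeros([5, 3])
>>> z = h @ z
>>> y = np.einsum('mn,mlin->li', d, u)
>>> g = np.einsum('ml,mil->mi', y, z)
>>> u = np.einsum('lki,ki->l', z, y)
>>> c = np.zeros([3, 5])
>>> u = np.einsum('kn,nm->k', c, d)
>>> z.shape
(3, 3, 3)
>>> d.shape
(5, 5)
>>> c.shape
(3, 5)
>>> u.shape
(3,)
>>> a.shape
()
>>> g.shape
(3, 3)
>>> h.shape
(3, 3, 5)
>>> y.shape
(3, 3)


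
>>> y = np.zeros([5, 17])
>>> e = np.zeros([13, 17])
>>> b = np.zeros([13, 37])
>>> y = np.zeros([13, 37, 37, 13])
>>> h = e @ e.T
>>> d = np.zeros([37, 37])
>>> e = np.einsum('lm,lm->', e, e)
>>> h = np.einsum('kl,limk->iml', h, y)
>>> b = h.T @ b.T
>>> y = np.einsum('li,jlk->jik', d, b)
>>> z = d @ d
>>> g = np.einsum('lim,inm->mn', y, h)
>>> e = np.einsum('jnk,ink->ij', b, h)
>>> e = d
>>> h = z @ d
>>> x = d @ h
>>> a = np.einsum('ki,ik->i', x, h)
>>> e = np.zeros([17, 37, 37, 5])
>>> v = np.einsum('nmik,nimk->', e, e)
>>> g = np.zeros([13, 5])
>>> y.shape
(13, 37, 13)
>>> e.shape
(17, 37, 37, 5)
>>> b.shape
(13, 37, 13)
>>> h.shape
(37, 37)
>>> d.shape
(37, 37)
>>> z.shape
(37, 37)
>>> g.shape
(13, 5)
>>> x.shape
(37, 37)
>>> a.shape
(37,)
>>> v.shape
()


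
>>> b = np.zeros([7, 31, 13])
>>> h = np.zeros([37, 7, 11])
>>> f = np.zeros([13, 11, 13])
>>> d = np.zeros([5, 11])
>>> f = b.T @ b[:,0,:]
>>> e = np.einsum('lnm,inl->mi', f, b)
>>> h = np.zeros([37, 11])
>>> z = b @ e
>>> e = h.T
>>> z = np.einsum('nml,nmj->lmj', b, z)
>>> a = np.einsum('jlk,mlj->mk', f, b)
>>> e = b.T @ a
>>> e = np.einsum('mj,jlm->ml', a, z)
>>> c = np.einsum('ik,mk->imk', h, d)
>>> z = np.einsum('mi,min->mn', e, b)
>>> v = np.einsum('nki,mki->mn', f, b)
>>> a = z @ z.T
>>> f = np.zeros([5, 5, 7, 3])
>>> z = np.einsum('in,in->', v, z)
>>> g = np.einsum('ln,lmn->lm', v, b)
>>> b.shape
(7, 31, 13)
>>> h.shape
(37, 11)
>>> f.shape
(5, 5, 7, 3)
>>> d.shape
(5, 11)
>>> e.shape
(7, 31)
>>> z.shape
()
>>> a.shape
(7, 7)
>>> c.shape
(37, 5, 11)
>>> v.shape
(7, 13)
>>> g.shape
(7, 31)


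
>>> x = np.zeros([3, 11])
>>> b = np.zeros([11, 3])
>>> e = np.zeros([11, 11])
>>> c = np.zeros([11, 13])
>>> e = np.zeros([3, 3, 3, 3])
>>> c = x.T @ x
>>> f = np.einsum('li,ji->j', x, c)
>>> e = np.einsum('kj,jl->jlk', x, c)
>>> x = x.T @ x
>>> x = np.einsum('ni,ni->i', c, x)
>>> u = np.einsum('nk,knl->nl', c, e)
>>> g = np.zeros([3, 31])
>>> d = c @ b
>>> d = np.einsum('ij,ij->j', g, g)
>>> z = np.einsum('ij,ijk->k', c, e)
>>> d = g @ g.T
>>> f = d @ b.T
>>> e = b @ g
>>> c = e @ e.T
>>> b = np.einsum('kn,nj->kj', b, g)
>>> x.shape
(11,)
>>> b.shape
(11, 31)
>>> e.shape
(11, 31)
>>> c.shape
(11, 11)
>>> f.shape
(3, 11)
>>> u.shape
(11, 3)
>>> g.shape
(3, 31)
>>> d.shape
(3, 3)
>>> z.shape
(3,)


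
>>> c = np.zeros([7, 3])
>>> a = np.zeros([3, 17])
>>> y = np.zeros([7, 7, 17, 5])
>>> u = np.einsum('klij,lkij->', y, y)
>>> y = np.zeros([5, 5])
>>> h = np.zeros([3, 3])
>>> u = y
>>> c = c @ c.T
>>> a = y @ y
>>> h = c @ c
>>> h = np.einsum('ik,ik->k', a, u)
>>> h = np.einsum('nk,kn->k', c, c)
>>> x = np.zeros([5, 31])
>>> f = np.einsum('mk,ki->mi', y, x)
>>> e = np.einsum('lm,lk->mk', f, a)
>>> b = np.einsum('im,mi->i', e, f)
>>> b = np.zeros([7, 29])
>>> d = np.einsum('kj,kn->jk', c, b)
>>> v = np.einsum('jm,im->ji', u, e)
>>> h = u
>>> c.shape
(7, 7)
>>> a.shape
(5, 5)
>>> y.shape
(5, 5)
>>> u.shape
(5, 5)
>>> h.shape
(5, 5)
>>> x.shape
(5, 31)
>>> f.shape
(5, 31)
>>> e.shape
(31, 5)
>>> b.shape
(7, 29)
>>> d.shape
(7, 7)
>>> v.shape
(5, 31)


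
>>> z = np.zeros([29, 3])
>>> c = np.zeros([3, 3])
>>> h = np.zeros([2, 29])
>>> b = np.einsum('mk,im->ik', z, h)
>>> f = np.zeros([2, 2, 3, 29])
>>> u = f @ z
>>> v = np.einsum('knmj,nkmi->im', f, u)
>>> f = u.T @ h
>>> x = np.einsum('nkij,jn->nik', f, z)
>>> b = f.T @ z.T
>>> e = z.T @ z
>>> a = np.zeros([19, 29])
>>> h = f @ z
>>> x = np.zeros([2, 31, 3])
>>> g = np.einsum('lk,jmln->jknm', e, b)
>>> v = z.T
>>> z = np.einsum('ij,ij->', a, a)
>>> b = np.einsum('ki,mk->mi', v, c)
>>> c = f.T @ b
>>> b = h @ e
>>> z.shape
()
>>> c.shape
(29, 2, 3, 29)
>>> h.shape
(3, 3, 2, 3)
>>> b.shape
(3, 3, 2, 3)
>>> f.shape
(3, 3, 2, 29)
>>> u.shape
(2, 2, 3, 3)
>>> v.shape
(3, 29)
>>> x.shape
(2, 31, 3)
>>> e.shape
(3, 3)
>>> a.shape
(19, 29)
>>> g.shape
(29, 3, 29, 2)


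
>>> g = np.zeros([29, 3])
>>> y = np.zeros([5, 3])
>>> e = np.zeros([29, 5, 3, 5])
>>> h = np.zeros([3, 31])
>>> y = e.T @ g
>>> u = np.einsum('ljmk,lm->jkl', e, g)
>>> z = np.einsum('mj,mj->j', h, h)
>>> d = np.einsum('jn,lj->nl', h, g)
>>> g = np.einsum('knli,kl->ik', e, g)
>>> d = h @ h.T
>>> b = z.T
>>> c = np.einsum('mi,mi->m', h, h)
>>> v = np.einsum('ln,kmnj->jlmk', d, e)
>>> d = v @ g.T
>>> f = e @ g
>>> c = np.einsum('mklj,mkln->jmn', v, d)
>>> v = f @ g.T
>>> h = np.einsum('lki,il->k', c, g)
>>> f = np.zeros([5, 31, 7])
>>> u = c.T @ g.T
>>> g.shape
(5, 29)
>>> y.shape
(5, 3, 5, 3)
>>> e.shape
(29, 5, 3, 5)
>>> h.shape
(5,)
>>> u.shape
(5, 5, 5)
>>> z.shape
(31,)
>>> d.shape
(5, 3, 5, 5)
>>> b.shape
(31,)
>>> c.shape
(29, 5, 5)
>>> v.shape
(29, 5, 3, 5)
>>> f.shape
(5, 31, 7)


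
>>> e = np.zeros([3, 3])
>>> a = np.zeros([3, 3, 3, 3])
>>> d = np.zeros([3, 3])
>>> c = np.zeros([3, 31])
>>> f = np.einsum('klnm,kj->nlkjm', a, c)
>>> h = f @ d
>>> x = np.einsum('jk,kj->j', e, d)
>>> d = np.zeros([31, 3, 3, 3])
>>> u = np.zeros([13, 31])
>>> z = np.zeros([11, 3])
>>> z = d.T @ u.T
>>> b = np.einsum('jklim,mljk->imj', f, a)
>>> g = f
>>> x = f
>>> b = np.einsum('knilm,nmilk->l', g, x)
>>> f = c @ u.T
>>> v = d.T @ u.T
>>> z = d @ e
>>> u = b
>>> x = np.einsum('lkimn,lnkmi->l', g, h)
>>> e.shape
(3, 3)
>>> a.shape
(3, 3, 3, 3)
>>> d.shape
(31, 3, 3, 3)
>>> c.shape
(3, 31)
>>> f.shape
(3, 13)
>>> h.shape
(3, 3, 3, 31, 3)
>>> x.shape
(3,)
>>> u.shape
(31,)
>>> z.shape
(31, 3, 3, 3)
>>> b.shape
(31,)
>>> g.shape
(3, 3, 3, 31, 3)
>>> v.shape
(3, 3, 3, 13)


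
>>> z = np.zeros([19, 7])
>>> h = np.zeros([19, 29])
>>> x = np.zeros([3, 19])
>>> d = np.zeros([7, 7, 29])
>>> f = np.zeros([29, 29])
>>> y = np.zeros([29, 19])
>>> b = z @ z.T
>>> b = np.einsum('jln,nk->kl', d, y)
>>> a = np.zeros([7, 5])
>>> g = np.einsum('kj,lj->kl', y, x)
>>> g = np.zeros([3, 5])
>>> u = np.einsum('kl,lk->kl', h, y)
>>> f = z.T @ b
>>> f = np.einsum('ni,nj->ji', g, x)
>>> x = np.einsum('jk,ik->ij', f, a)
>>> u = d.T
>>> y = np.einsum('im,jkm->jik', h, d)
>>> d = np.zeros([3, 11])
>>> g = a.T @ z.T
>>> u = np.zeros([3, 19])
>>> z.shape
(19, 7)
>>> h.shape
(19, 29)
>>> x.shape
(7, 19)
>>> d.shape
(3, 11)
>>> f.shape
(19, 5)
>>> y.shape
(7, 19, 7)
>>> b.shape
(19, 7)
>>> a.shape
(7, 5)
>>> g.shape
(5, 19)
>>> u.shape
(3, 19)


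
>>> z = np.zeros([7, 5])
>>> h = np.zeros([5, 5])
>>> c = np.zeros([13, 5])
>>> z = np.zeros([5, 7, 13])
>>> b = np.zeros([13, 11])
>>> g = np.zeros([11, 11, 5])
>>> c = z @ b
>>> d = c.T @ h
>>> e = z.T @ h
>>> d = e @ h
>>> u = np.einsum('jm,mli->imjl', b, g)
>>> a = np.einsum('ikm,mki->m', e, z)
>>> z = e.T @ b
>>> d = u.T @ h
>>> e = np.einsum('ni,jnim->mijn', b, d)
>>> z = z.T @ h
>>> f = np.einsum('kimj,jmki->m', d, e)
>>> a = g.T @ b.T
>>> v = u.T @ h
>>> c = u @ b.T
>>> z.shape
(11, 7, 5)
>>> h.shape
(5, 5)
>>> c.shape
(5, 11, 13, 13)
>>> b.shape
(13, 11)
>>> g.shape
(11, 11, 5)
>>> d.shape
(11, 13, 11, 5)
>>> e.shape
(5, 11, 11, 13)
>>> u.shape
(5, 11, 13, 11)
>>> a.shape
(5, 11, 13)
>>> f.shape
(11,)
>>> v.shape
(11, 13, 11, 5)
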